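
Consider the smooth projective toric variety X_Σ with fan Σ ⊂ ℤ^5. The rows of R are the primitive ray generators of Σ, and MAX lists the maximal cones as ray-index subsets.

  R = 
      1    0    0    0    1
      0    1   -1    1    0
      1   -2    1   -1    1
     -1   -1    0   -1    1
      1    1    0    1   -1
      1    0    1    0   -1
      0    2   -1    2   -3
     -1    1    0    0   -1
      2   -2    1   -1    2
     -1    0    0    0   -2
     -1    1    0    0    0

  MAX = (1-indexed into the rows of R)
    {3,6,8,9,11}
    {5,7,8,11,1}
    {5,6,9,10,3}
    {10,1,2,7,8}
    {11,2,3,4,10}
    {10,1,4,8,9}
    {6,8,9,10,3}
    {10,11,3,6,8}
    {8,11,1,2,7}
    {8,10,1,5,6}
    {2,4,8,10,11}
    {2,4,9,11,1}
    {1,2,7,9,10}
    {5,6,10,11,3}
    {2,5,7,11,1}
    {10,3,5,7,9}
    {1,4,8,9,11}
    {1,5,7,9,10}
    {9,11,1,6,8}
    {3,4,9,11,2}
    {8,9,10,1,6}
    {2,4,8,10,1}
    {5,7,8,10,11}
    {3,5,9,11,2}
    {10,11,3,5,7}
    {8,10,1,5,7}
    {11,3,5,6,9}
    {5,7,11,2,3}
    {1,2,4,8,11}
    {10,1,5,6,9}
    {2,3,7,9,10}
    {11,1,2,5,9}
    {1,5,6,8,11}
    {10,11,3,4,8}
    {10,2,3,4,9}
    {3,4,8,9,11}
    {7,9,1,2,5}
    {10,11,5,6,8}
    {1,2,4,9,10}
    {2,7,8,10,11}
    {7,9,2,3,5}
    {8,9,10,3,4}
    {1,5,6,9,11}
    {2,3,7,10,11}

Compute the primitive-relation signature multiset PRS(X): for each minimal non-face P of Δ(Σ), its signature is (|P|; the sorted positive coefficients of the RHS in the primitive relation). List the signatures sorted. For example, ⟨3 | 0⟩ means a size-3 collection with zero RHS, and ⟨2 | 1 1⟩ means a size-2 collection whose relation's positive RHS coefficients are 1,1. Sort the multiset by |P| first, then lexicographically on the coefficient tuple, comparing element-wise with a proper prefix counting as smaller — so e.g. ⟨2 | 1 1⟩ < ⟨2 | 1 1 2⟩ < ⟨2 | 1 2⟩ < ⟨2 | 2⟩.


Δ(Σ) — 11 vertices, 17 min non-faces:

  P={4,5}:  v_{4} + v_{5} = 0 — sig = ⟨2 | 0⟩
  P={1,3}:  v_{1} + v_{3} = v_{9} — sig = ⟨2 | 1⟩
  P={2,6}:  v_{2} + v_{6} = v_{5} — sig = ⟨2 | 1⟩
  P={4,6}:  v_{4} + v_{6} = v_{3} + v_{8} — sig = ⟨2 | 1 1⟩
  P={4,7}:  v_{4} + v_{7} = v_{2} + v_{10} — sig = ⟨2 | 1 1⟩
  P={6,7}:  v_{6} + v_{7} = 2·v_{5} + v_{10} — sig = ⟨2 | 1 2⟩
  P={2,3,8}:  v_{2} + v_{3} + v_{8} = 0 — sig = ⟨3 | 0⟩
  P={1,10,11}:  v_{1} + v_{10} + v_{11} = v_{8} — sig = ⟨3 | 1⟩
  P={2,5,10}:  v_{2} + v_{5} + v_{10} = v_{7} — sig = ⟨3 | 1⟩
  P={2,8,9}:  v_{2} + v_{8} + v_{9} = v_{1} — sig = ⟨3 | 1⟩
  P={3,5,8}:  v_{3} + v_{5} + v_{8} = v_{6} — sig = ⟨3 | 1⟩
  P={7,9,11}:  v_{7} + v_{9} + v_{11} = v_{5} — sig = ⟨3 | 1⟩
  P={3,7,8}:  v_{3} + v_{7} + v_{8} = v_{5} + v_{10} — sig = ⟨3 | 1 1⟩
  P={5,8,9}:  v_{5} + v_{8} + v_{9} = v_{1} + v_{6} — sig = ⟨3 | 1 1⟩
  P={9,10,11}:  v_{9} + v_{10} + v_{11} = v_{3} + v_{8} — sig = ⟨3 | 1 1⟩
  P={2,5,8}:  v_{2} + v_{5} + v_{8} = v_{1} + v_{7} + v_{11} — sig = ⟨3 | 1 1 1⟩
  P={7,8,9}:  v_{7} + v_{8} + v_{9} = v_{1} + v_{5} + v_{10} — sig = ⟨3 | 1 1 1⟩

Hence PRS(X_Σ) =
[⟨2 | 0⟩, ⟨2 | 1⟩, ⟨2 | 1⟩, ⟨2 | 1 1⟩, ⟨2 | 1 1⟩, ⟨2 | 1 2⟩, ⟨3 | 0⟩, ⟨3 | 1⟩, ⟨3 | 1⟩, ⟨3 | 1⟩, ⟨3 | 1⟩, ⟨3 | 1⟩, ⟨3 | 1 1⟩, ⟨3 | 1 1⟩, ⟨3 | 1 1⟩, ⟨3 | 1 1 1⟩, ⟨3 | 1 1 1⟩]


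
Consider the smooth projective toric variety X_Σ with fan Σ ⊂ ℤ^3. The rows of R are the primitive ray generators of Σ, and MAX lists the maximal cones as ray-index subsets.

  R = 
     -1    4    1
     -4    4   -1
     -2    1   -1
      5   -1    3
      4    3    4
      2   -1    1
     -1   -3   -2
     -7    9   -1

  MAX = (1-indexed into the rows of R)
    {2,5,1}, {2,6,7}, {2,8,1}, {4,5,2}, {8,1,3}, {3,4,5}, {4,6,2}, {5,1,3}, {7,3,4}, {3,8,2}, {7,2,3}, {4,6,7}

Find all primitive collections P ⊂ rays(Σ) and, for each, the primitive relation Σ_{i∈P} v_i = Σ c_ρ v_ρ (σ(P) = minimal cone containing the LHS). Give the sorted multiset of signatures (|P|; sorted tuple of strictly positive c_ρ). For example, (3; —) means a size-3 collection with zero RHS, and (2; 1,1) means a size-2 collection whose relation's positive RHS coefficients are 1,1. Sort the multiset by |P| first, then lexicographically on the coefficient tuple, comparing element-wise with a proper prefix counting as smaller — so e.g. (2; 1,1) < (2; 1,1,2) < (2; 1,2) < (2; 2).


Minimal non-faces — 14 found among 8 rays, 12 max cones:

  P={3,6}:  v_{3} + v_{6} = 0  ⇒ sig = (2; —)
  P={1,4}:  v_{1} + v_{4} = v_{5}  ⇒ sig = (2; 1)
  P={1,7}:  v_{1} + v_{7} = v_{3}  ⇒ sig = (2; 1)
  P={1,6}:  v_{1} + v_{6} = v_{2} + v_{4}  ⇒ sig = (2; 1,1)
  P={5,7}:  v_{5} + v_{7} = v_{3} + v_{4}  ⇒ sig = (2; 1,1)
  P={6,8}:  v_{6} + v_{8} = v_{1} + v_{2}  ⇒ sig = (2; 1,1)
  P={5,6}:  v_{5} + v_{6} = v_{2} + 2·v_{4}  ⇒ sig = (2; 1,2)
  P={7,8}:  v_{7} + v_{8} = v_{2} + 2·v_{3}  ⇒ sig = (2; 1,2)
  P={4,8}:  v_{4} + v_{8} = 2·v_{1}  ⇒ sig = (2; 2)
  P={5,8}:  v_{5} + v_{8} = 3·v_{1}  ⇒ sig = (2; 3)
  P={2,4,7}:  v_{2} + v_{4} + v_{7} = 0  ⇒ sig = (3; —)
  P={1,2,3}:  v_{1} + v_{2} + v_{3} = v_{8}  ⇒ sig = (3; 1)
  P={2,3,4}:  v_{2} + v_{3} + v_{4} = v_{1}  ⇒ sig = (3; 1)
  P={2,3,5}:  v_{2} + v_{3} + v_{5} = 2·v_{1}  ⇒ sig = (3; 2)

Sorted signature multiset PRS(X):
[(2; —), (2; 1), (2; 1), (2; 1,1), (2; 1,1), (2; 1,1), (2; 1,2), (2; 1,2), (2; 2), (2; 3), (3; —), (3; 1), (3; 1), (3; 2)]


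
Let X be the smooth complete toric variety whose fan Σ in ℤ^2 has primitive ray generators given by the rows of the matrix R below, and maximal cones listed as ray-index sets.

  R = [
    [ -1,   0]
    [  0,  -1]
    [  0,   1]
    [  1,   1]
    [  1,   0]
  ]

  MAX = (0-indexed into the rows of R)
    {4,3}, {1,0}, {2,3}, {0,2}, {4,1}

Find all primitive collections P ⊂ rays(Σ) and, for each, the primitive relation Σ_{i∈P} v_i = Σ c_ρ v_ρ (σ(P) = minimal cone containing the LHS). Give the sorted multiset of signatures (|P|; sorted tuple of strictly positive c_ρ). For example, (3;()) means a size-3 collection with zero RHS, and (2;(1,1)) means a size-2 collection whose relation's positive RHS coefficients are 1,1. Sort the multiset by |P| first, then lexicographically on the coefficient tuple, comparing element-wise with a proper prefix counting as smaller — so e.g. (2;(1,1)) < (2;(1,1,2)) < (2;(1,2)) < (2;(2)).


The 5 primitive collections of Σ (r=5, n=2):

  {0,4}:  v_{0} + v_{4} = 0  →  sig = (2;())
  {1,2}:  v_{1} + v_{2} = 0  →  sig = (2;())
  {0,3}:  v_{0} + v_{3} = v_{2}  →  sig = (2;(1))
  {1,3}:  v_{1} + v_{3} = v_{4}  →  sig = (2;(1))
  {2,4}:  v_{2} + v_{4} = v_{3}  →  sig = (2;(1))

so the primitive-relation signature multiset is
{ (2;()) ×2,  (2;(1)) ×3 }


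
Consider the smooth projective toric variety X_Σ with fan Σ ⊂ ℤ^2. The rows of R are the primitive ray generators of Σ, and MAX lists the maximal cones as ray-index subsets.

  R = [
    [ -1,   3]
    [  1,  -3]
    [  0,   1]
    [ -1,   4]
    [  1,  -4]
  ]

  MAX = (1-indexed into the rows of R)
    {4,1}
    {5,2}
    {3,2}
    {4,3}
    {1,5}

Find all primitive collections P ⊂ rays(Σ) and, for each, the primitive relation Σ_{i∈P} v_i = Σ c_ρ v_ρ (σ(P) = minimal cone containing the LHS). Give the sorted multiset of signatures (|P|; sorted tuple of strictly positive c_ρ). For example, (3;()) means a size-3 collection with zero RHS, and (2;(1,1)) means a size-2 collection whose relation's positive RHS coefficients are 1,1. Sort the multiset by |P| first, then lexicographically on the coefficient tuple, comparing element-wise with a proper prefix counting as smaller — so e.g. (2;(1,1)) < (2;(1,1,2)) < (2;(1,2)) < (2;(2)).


Δ(Σ) — 5 vertices, 5 min non-faces:

  • {1,2}:  v_{1} + v_{2} = 0  ⟹  sig = (2;())
  • {4,5}:  v_{4} + v_{5} = 0  ⟹  sig = (2;())
  • {1,3}:  v_{1} + v_{3} = v_{4}  ⟹  sig = (2;(1))
  • {2,4}:  v_{2} + v_{4} = v_{3}  ⟹  sig = (2;(1))
  • {3,5}:  v_{3} + v_{5} = v_{2}  ⟹  sig = (2;(1))

Sorted signature multiset PRS(X):
    (2;())
    (2;())
    (2;(1))
    (2;(1))
    (2;(1))


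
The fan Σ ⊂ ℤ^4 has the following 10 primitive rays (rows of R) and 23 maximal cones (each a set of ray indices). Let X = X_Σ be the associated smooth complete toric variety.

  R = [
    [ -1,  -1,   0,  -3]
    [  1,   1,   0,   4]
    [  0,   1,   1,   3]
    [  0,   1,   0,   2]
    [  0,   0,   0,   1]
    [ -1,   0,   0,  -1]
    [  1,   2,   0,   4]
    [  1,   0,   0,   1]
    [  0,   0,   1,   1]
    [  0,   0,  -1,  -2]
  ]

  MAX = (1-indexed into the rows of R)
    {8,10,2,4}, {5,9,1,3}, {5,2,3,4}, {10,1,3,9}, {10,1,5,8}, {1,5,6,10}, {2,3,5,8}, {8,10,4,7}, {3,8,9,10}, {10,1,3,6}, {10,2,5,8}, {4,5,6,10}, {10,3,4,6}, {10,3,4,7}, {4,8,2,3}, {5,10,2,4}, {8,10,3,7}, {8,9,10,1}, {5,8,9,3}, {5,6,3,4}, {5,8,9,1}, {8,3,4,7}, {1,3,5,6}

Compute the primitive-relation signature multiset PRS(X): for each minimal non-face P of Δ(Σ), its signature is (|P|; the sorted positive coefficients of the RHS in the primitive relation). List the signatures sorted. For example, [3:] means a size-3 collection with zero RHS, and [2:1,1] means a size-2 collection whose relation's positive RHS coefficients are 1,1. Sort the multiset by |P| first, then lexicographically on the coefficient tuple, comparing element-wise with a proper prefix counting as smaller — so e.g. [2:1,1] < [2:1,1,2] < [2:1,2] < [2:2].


The 18 primitive collections of Σ (r=10, n=4):

  P={6,8}:  v_{6} + v_{8} = 0  →  sig = [2:]
  P={1,2}:  v_{1} + v_{2} = v_{5}  →  sig = [2:1]
  P={1,4}:  v_{1} + v_{4} = v_{6}  →  sig = [2:1]
  P={4,9}:  v_{4} + v_{9} = v_{3}  →  sig = [2:1]
  P={1,7}:  v_{1} + v_{7} = v_{3} + v_{10}  →  sig = [2:1,1]
  P={2,6}:  v_{2} + v_{6} = v_{4} + v_{5}  →  sig = [2:1,1]
  P={6,9}:  v_{6} + v_{9} = v_{1} + v_{3}  →  sig = [2:1,1]
  P={2,9}:  v_{2} + v_{9} = v_{3} + v_{5} + v_{8}  →  sig = [2:1,1,1]
  P={6,7}:  v_{6} + v_{7} = v_{3} + v_{4} + v_{10}  →  sig = [2:1,1,1]
  P={7,9}:  v_{7} + v_{9} = 2·v_{3} + v_{8} + v_{10}  →  sig = [2:1,1,2]
  P={5,7}:  v_{5} + v_{7} = 2·v_{4} + v_{8}  →  sig = [2:1,2]
  P={2,7}:  v_{2} + v_{7} = 3·v_{4} + 2·v_{8}  →  sig = [2:2,3]
  P={5,9,10}:  v_{5} + v_{9} + v_{10} = 0  →  sig = [3:]
  P={1,3,8}:  v_{1} + v_{3} + v_{8} = v_{9}  →  sig = [3:1]
  P={3,5,10}:  v_{3} + v_{5} + v_{10} = v_{4}  →  sig = [3:1]
  P={4,5,8}:  v_{4} + v_{5} + v_{8} = v_{2}  →  sig = [3:1]
  P={2,3,10}:  v_{2} + v_{3} + v_{10} = 2·v_{4} + v_{8}  →  sig = [3:1,2]
  P={3,4,8,10}:  v_{3} + v_{4} + v_{8} + v_{10} = v_{7}  →  sig = [4:1]

Sorted signature multiset PRS(X):
[[2:], [2:1], [2:1], [2:1], [2:1,1], [2:1,1], [2:1,1], [2:1,1,1], [2:1,1,1], [2:1,1,2], [2:1,2], [2:2,3], [3:], [3:1], [3:1], [3:1], [3:1,2], [4:1]]


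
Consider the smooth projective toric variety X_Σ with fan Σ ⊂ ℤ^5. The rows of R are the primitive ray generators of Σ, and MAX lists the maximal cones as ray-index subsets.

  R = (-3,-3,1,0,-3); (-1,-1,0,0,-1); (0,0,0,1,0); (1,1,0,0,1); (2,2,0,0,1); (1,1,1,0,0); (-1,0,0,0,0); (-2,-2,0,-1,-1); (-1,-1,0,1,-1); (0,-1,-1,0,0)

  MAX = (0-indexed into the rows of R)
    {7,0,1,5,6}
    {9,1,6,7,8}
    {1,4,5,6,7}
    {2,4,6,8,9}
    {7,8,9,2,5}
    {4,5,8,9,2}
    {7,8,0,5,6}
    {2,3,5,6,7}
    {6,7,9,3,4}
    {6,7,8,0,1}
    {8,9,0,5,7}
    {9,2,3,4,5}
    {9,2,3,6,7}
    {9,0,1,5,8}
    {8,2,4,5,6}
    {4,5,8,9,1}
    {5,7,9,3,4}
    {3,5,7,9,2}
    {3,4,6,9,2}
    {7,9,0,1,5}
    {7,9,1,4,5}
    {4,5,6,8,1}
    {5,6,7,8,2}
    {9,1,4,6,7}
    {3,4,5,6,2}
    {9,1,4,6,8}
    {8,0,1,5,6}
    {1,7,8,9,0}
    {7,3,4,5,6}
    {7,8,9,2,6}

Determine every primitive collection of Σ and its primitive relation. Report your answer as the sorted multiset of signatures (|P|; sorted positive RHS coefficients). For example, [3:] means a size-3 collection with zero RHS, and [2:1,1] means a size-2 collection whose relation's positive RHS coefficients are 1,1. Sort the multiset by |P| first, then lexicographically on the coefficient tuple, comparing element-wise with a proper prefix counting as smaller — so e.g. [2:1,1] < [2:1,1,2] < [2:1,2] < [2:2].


Δ(Σ) — 10 vertices, 11 min non-faces:

  • {1,3}:  v_{1} + v_{3} = 0 ; sig = [2:]
  • {1,2}:  v_{1} + v_{2} = v_{8} ; sig = [2:1]
  • {3,8}:  v_{3} + v_{8} = v_{2} ; sig = [2:1]
  • {0,3}:  v_{0} + v_{3} = v_{5} + v_{7} + v_{8} ; sig = [2:1,1,1]
  • {0,2}:  v_{0} + v_{2} = v_{5} + v_{7} + 2·v_{8} ; sig = [2:1,1,2]
  • {0,4}:  v_{0} + v_{4} = 2·v_{1} + v_{5} ; sig = [2:1,2]
  • {2,4,7}:  v_{2} + v_{4} + v_{7} = 0 ; sig = [3:]
  • {5,6,9}:  v_{5} + v_{6} + v_{9} = 0 ; sig = [3:]
  • {4,7,8}:  v_{4} + v_{7} + v_{8} = v_{1} ; sig = [3:1]
  • {0,6,9}:  v_{0} + v_{6} + v_{9} = v_{1} + v_{7} + v_{8} ; sig = [3:1,1,1]
  • {1,5,7,8}:  v_{1} + v_{5} + v_{7} + v_{8} = v_{0} ; sig = [4:1]

Signatures (|P|; sorted positive RHS coefficients), sorted:
    [2:]
    [2:1]
    [2:1]
    [2:1,1,1]
    [2:1,1,2]
    [2:1,2]
    [3:]
    [3:]
    [3:1]
    [3:1,1,1]
    [4:1]


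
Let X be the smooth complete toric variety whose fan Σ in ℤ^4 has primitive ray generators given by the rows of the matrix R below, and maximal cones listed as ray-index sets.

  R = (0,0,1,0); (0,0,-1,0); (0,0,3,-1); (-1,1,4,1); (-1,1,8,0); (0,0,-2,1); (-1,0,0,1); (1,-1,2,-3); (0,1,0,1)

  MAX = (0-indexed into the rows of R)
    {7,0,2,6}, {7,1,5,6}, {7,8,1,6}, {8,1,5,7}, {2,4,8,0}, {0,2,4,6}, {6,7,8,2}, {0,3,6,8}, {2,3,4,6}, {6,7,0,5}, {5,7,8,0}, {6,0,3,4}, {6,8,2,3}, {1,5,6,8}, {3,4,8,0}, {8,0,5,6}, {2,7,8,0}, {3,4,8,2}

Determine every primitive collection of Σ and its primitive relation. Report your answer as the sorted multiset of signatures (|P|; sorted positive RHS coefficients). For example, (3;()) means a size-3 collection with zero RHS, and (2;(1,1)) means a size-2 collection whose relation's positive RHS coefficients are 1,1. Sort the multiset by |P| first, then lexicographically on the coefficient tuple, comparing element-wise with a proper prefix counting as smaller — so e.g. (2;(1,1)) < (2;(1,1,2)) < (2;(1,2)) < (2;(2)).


Primitive collections (14):

  P = {0,1}:  v_{0} + v_{1} = 0  ⟹  sig = (2;())
  P = {2,5}:  v_{2} + v_{5} = v_{0}  ⟹  sig = (2;(1))
  P = {1,4}:  v_{1} + v_{4} = v_{2} + v_{3}  ⟹  sig = (2;(1,1))
  P = {1,2}:  v_{1} + v_{2} = v_{6} + v_{7} + v_{8}  ⟹  sig = (2;(1,1,1))
  P = {1,3}:  v_{1} + v_{3} = v_{2} + v_{6} + v_{8}  ⟹  sig = (2;(1,1,1))
  P = {3,5}:  v_{3} + v_{5} = 2·v_{0} + v_{6} + v_{8}  ⟹  sig = (2;(1,1,2))
  P = {4,5}:  v_{4} + v_{5} = 2·v_{0} + v_{3}  ⟹  sig = (2;(1,2))
  P = {4,7}:  v_{4} + v_{7} = v_{0} + 3·v_{2}  ⟹  sig = (2;(1,3))
  P = {3,7}:  v_{3} + v_{7} = 2·v_{2}  ⟹  sig = (2;(2))
  P = {0,2,3}:  v_{0} + v_{2} + v_{3} = v_{4}  ⟹  sig = (3;(1))
  P = {4,6,8}:  v_{4} + v_{6} + v_{8} = 2·v_{3}  ⟹  sig = (3;(2))
  P = {5,6,7,8}:  v_{5} + v_{6} + v_{7} + v_{8} = 0  ⟹  sig = (4;())
  P = {0,2,6,8}:  v_{0} + v_{2} + v_{6} + v_{8} = v_{3}  ⟹  sig = (4;(1))
  P = {0,6,7,8}:  v_{0} + v_{6} + v_{7} + v_{8} = v_{2}  ⟹  sig = (4;(1))

Hence PRS(X_Σ) =
    |P|=2: 9 collections, coeffs (), (1), (1,1), (1,1,1), (1,1,1), (1,1,2), (1,2), (1,3), (2)
    |P|=3: 2 collections, coeffs (1), (2)
    |P|=4: 3 collections, coeffs (), (1), (1)


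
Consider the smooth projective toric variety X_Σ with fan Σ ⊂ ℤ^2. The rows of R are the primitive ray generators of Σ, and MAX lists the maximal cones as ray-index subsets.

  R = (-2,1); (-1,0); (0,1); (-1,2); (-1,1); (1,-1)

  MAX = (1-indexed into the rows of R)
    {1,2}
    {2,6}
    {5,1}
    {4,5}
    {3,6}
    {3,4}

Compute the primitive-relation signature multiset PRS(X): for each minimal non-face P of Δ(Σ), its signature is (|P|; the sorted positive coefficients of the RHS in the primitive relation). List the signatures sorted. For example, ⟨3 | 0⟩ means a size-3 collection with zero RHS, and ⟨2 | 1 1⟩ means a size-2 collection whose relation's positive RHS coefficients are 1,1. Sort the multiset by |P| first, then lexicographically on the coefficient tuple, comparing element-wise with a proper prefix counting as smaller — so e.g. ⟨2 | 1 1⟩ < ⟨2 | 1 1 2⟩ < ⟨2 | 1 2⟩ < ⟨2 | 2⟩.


Δ(Σ) — 6 vertices, 9 min non-faces:

  • {5,6}:  v_{5} + v_{6} = 0 — sig = ⟨2 | 0⟩
  • {1,6}:  v_{1} + v_{6} = v_{2} — sig = ⟨2 | 1⟩
  • {2,3}:  v_{2} + v_{3} = v_{5} — sig = ⟨2 | 1⟩
  • {2,5}:  v_{2} + v_{5} = v_{1} — sig = ⟨2 | 1⟩
  • {3,5}:  v_{3} + v_{5} = v_{4} — sig = ⟨2 | 1⟩
  • {4,6}:  v_{4} + v_{6} = v_{3} — sig = ⟨2 | 1⟩
  • {1,3}:  v_{1} + v_{3} = 2·v_{5} — sig = ⟨2 | 2⟩
  • {2,4}:  v_{2} + v_{4} = 2·v_{5} — sig = ⟨2 | 2⟩
  • {1,4}:  v_{1} + v_{4} = 3·v_{5} — sig = ⟨2 | 3⟩

so the primitive-relation signature multiset is
{ ⟨2 | 0⟩,  ⟨2 | 1⟩ ×5,  ⟨2 | 2⟩ ×2,  ⟨2 | 3⟩ }


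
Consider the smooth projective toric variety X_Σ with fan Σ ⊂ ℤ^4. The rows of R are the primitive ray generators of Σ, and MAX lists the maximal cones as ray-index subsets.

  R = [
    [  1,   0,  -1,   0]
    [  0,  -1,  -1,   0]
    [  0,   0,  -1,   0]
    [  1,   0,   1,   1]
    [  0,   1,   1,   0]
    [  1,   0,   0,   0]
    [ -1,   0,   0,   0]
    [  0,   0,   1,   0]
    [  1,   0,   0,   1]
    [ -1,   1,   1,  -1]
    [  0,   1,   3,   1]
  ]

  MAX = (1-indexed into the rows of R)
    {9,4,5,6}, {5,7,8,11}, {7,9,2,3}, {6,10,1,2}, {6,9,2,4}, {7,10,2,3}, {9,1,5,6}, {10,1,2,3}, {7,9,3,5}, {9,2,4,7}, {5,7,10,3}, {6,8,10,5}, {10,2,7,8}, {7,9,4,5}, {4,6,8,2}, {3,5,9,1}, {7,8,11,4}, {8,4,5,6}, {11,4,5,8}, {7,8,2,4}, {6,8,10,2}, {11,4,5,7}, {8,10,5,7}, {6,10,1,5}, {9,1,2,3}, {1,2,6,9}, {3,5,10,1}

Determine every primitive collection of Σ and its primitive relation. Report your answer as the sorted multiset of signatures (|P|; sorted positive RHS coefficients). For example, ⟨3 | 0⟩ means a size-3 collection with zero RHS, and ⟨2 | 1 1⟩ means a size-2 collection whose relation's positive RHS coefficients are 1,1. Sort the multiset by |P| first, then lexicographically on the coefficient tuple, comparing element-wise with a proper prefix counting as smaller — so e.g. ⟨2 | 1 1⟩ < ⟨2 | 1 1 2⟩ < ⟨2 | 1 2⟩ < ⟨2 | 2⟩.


Primitive collections (18):

  P = {2,5}:  v_{2} + v_{5} = 0  ⟹  sig = ⟨2 | 0⟩
  P = {3,8}:  v_{3} + v_{8} = 0  ⟹  sig = ⟨2 | 0⟩
  P = {6,7}:  v_{6} + v_{7} = 0  ⟹  sig = ⟨2 | 0⟩
  P = {1,7}:  v_{1} + v_{7} = v_{3}  ⟹  sig = ⟨2 | 1⟩
  P = {1,8}:  v_{1} + v_{8} = v_{6}  ⟹  sig = ⟨2 | 1⟩
  P = {3,4}:  v_{3} + v_{4} = v_{9}  ⟹  sig = ⟨2 | 1⟩
  P = {3,6}:  v_{3} + v_{6} = v_{1}  ⟹  sig = ⟨2 | 1⟩
  P = {8,9}:  v_{8} + v_{9} = v_{4}  ⟹  sig = ⟨2 | 1⟩
  P = {9,10}:  v_{9} + v_{10} = v_{5}  ⟹  sig = ⟨2 | 1⟩
  P = {1,4}:  v_{1} + v_{4} = v_{6} + v_{9}  ⟹  sig = ⟨2 | 1 1⟩
  P = {1,11}:  v_{1} + v_{11} = v_{4} + v_{5}  ⟹  sig = ⟨2 | 1 1⟩
  P = {4,10}:  v_{4} + v_{10} = v_{5} + v_{8}  ⟹  sig = ⟨2 | 1 1⟩
  P = {2,11}:  v_{2} + v_{11} = v_{4} + v_{7} + v_{8}  ⟹  sig = ⟨2 | 1 1 1⟩
  P = {3,11}:  v_{3} + v_{11} = v_{4} + v_{5} + v_{7}  ⟹  sig = ⟨2 | 1 1 1⟩
  P = {6,11}:  v_{6} + v_{11} = v_{4} + v_{5} + v_{8}  ⟹  sig = ⟨2 | 1 1 1⟩
  P = {9,11}:  v_{9} + v_{11} = 2·v_{4} + v_{5} + v_{7}  ⟹  sig = ⟨2 | 1 1 2⟩
  P = {10,11}:  v_{10} + v_{11} = 2·v_{5} + v_{7} + 2·v_{8}  ⟹  sig = ⟨2 | 1 2 2⟩
  P = {4,5,7,8}:  v_{4} + v_{5} + v_{7} + v_{8} = v_{11}  ⟹  sig = ⟨4 | 1⟩

Sorted signature multiset PRS(X):
    |P|=2: 17 collections, coeffs (), (), (), (1), (1), (1), (1), (1), (1), (1,1), (1,1), (1,1), (1,1,1), (1,1,1), (1,1,1), (1,1,2), (1,2,2)
    |P|=4: 1 collection, coeffs (1)


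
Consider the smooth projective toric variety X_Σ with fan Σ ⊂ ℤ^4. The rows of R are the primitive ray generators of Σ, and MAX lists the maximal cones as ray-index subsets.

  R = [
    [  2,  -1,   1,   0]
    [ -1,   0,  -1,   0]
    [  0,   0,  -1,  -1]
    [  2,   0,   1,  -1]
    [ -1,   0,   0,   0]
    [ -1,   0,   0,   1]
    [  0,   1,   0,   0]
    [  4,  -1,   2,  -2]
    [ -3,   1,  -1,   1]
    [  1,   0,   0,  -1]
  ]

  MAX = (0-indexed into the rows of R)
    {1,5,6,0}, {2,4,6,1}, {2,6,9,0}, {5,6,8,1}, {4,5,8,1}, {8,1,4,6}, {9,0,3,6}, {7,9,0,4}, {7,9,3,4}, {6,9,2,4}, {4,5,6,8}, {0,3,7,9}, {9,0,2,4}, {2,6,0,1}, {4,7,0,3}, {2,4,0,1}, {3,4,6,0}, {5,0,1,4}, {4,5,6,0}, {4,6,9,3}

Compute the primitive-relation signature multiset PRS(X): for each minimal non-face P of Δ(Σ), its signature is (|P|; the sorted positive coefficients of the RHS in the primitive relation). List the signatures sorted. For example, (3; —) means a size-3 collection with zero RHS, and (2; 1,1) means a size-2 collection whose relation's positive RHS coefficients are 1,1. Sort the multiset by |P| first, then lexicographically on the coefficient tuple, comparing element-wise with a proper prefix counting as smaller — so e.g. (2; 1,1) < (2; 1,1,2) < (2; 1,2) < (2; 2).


20 collections generate NE(X_Σ); each relation:

  {5,9}:  v_{5} + v_{9} = 0  so sig = (2; —)
  {0,8}:  v_{0} + v_{8} = v_{5}  so sig = (2; 1)
  {1,3}:  v_{1} + v_{3} = v_{9}  so sig = (2; 1)
  {1,9}:  v_{1} + v_{9} = v_{2}  so sig = (2; 1)
  {2,5}:  v_{2} + v_{5} = v_{1}  so sig = (2; 1)
  {3,8}:  v_{3} + v_{8} = v_{4} + v_{6}  so sig = (2; 1,1)
  {7,8}:  v_{7} + v_{8} = v_{3} + v_{4}  so sig = (2; 1,1)
  {3,5}:  v_{3} + v_{5} = v_{0} + v_{4} + v_{6}  so sig = (2; 1,1,1)
  {5,7}:  v_{5} + v_{7} = v_{0} + v_{3} + v_{4}  so sig = (2; 1,1,1)
  {8,9}:  v_{8} + v_{9} = v_{1} + v_{4} + v_{6}  so sig = (2; 1,1,1)
  {1,7}:  v_{1} + v_{7} = v_{0} + v_{4} + 2·v_{9}  so sig = (2; 1,1,2)
  {2,8}:  v_{2} + v_{8} = 2·v_{1} + v_{4} + v_{6}  so sig = (2; 1,1,2)
  {2,7}:  v_{2} + v_{7} = v_{0} + v_{4} + 3·v_{9}  so sig = (2; 1,1,3)
  {2,3}:  v_{2} + v_{3} = 2·v_{9}  so sig = (2; 2)
  {6,7}:  v_{6} + v_{7} = 2·v_{3}  so sig = (2; 2)
  {0,1,4,6}:  v_{0} + v_{1} + v_{4} + v_{6} = 0  so sig = (4; —)
  {0,2,4,6}:  v_{0} + v_{2} + v_{4} + v_{6} = v_{9}  so sig = (4; 1)
  {0,3,4,9}:  v_{0} + v_{3} + v_{4} + v_{9} = v_{7}  so sig = (4; 1)
  {0,4,6,9}:  v_{0} + v_{4} + v_{6} + v_{9} = v_{3}  so sig = (4; 1)
  {1,4,5,6}:  v_{1} + v_{4} + v_{5} + v_{6} = v_{8}  so sig = (4; 1)

so the primitive-relation signature multiset is
[(2; —), (2; 1), (2; 1), (2; 1), (2; 1), (2; 1,1), (2; 1,1), (2; 1,1,1), (2; 1,1,1), (2; 1,1,1), (2; 1,1,2), (2; 1,1,2), (2; 1,1,3), (2; 2), (2; 2), (4; —), (4; 1), (4; 1), (4; 1), (4; 1)]


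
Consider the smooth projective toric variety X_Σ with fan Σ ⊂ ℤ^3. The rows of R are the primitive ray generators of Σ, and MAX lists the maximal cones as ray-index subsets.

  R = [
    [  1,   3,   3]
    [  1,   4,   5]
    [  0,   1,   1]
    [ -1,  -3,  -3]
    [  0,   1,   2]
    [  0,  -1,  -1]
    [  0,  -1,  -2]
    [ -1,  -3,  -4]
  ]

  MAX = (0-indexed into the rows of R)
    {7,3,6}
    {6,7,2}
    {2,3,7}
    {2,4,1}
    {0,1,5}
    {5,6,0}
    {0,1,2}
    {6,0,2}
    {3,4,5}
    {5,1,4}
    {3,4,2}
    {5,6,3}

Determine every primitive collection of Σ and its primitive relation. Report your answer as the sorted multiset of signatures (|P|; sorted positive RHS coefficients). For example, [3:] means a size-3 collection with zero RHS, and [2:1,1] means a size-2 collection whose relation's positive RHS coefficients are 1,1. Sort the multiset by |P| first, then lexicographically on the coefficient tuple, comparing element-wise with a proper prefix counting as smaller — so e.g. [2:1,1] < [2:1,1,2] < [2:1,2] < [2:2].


Minimal non-faces — 11 found among 8 rays, 12 max cones:

  {0,3}:  v_{0} + v_{3} = 0 ; sig = [2:]
  {2,5}:  v_{2} + v_{5} = 0 ; sig = [2:]
  {4,6}:  v_{4} + v_{6} = 0 ; sig = [2:]
  {0,4}:  v_{0} + v_{4} = v_{1} ; sig = [2:1]
  {1,3}:  v_{1} + v_{3} = v_{4} ; sig = [2:1]
  {1,6}:  v_{1} + v_{6} = v_{0} ; sig = [2:1]
  {1,7}:  v_{1} + v_{7} = v_{2} ; sig = [2:1]
  {0,7}:  v_{0} + v_{7} = v_{2} + v_{6} ; sig = [2:1,1]
  {4,7}:  v_{4} + v_{7} = v_{2} + v_{3} ; sig = [2:1,1]
  {5,7}:  v_{5} + v_{7} = v_{3} + v_{6} ; sig = [2:1,1]
  {2,3,6}:  v_{2} + v_{3} + v_{6} = v_{7} ; sig = [3:1]

Signatures (|P|; sorted positive RHS coefficients), sorted:
[[2:], [2:], [2:], [2:1], [2:1], [2:1], [2:1], [2:1,1], [2:1,1], [2:1,1], [3:1]]


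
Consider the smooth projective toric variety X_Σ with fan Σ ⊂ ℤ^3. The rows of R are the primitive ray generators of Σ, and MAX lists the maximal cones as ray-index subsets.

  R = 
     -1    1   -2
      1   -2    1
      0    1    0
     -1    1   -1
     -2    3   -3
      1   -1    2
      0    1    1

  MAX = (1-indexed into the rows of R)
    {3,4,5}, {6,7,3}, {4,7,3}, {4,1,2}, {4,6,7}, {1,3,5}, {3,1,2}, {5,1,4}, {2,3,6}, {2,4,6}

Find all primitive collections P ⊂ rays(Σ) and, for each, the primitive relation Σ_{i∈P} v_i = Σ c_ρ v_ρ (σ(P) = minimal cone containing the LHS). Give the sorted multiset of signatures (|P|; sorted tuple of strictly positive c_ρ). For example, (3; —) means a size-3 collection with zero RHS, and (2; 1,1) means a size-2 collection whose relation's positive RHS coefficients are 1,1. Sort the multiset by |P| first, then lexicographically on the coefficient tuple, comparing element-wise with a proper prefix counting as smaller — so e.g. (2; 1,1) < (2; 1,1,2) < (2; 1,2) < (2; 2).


Δ(Σ) — 7 vertices, 9 min non-faces:

  {1,6}:  v_{1} + v_{6} = 0  ⇒ sig = (2; —)
  {2,5}:  v_{2} + v_{5} = v_{1}  ⇒ sig = (2; 1)
  {2,7}:  v_{2} + v_{7} = v_{6}  ⇒ sig = (2; 1)
  {1,7}:  v_{1} + v_{7} = v_{3} + v_{4}  ⇒ sig = (2; 1,1)
  {5,6}:  v_{5} + v_{6} = v_{3} + v_{4}  ⇒ sig = (2; 1,1)
  {5,7}:  v_{5} + v_{7} = 2·v_{3} + 2·v_{4}  ⇒ sig = (2; 2,2)
  {2,3,4}:  v_{2} + v_{3} + v_{4} = 0  ⇒ sig = (3; —)
  {1,3,4}:  v_{1} + v_{3} + v_{4} = v_{5}  ⇒ sig = (3; 1)
  {3,4,6}:  v_{3} + v_{4} + v_{6} = v_{7}  ⇒ sig = (3; 1)

Hence PRS(X_Σ) =
    (2; —)
    (2; 1)
    (2; 1)
    (2; 1,1)
    (2; 1,1)
    (2; 2,2)
    (3; —)
    (3; 1)
    (3; 1)


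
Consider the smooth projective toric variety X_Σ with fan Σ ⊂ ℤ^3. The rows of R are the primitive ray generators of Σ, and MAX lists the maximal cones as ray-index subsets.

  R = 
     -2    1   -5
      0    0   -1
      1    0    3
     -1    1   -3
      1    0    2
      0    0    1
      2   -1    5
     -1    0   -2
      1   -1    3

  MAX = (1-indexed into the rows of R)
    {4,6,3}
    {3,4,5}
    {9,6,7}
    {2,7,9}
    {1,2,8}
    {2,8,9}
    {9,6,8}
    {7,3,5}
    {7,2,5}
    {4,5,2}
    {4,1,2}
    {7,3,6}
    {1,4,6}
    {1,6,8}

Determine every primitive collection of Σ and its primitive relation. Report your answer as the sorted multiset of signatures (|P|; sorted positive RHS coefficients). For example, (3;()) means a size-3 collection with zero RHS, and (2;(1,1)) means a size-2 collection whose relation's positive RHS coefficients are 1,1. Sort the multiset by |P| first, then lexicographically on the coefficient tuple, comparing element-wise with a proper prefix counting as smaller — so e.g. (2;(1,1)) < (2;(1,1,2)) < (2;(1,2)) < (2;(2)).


15 collections generate NE(X_Σ); each relation:

  • {1,7}:  v_{1} + v_{7} = 0  →  sig = (2;())
  • {2,6}:  v_{2} + v_{6} = 0  →  sig = (2;())
  • {4,9}:  v_{4} + v_{9} = 0  →  sig = (2;())
  • {5,8}:  v_{5} + v_{8} = 0  →  sig = (2;())
  • {1,5}:  v_{1} + v_{5} = v_{4}  →  sig = (2;(1))
  • {1,9}:  v_{1} + v_{9} = v_{8}  →  sig = (2;(1))
  • {2,3}:  v_{2} + v_{3} = v_{5}  →  sig = (2;(1))
  • {3,8}:  v_{3} + v_{8} = v_{6}  →  sig = (2;(1))
  • {4,7}:  v_{4} + v_{7} = v_{5}  →  sig = (2;(1))
  • {4,8}:  v_{4} + v_{8} = v_{1}  →  sig = (2;(1))
  • {5,6}:  v_{5} + v_{6} = v_{3}  →  sig = (2;(1))
  • {5,9}:  v_{5} + v_{9} = v_{7}  →  sig = (2;(1))
  • {7,8}:  v_{7} + v_{8} = v_{9}  →  sig = (2;(1))
  • {1,3}:  v_{1} + v_{3} = v_{4} + v_{6}  →  sig = (2;(1,1))
  • {3,9}:  v_{3} + v_{9} = v_{6} + v_{7}  →  sig = (2;(1,1))

Signatures (|P|; sorted positive RHS coefficients), sorted:
    |P|=2: 15 collections, coeffs (), (), (), (), (1), (1), (1), (1), (1), (1), (1), (1), (1), (1,1), (1,1)


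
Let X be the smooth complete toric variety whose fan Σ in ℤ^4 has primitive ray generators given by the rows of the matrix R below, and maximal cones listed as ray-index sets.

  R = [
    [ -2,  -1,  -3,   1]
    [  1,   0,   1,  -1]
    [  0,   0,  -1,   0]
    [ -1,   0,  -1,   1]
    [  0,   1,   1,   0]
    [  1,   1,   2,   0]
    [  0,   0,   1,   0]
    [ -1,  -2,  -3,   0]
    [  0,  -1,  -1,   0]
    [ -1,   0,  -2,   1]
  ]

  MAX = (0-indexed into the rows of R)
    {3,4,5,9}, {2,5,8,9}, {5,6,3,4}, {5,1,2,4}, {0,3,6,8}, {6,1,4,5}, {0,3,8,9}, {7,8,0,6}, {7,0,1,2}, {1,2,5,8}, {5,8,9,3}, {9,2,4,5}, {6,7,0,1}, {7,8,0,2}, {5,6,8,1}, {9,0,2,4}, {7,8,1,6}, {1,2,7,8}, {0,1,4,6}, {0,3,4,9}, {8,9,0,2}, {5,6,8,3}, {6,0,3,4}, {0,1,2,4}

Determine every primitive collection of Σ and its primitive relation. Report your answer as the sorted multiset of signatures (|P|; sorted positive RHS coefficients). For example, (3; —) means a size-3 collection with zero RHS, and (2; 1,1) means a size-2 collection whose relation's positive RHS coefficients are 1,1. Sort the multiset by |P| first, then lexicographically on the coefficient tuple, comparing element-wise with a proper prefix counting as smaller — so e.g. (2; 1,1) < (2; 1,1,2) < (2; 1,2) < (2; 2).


Σ has 12 primitive collections:

  {1,3}:  v_{1} + v_{3} = 0  ⇒ sig = (2; —)
  {2,6}:  v_{2} + v_{6} = 0  ⇒ sig = (2; —)
  {4,8}:  v_{4} + v_{8} = 0  ⇒ sig = (2; —)
  {0,5}:  v_{0} + v_{5} = v_{3}  ⇒ sig = (2; 1)
  {1,9}:  v_{1} + v_{9} = v_{2}  ⇒ sig = (2; 1)
  {2,3}:  v_{2} + v_{3} = v_{9}  ⇒ sig = (2; 1)
  {5,7}:  v_{5} + v_{7} = v_{8}  ⇒ sig = (2; 1)
  {6,9}:  v_{6} + v_{9} = v_{3}  ⇒ sig = (2; 1)
  {3,7}:  v_{3} + v_{7} = v_{0} + v_{8}  ⇒ sig = (2; 1,1)
  {4,7}:  v_{4} + v_{7} = v_{0} + v_{1}  ⇒ sig = (2; 1,1)
  {7,9}:  v_{7} + v_{9} = v_{0} + v_{2} + v_{8}  ⇒ sig = (2; 1,1,1)
  {0,1,8}:  v_{0} + v_{1} + v_{8} = v_{7}  ⇒ sig = (3; 1)

Hence PRS(X_Σ) =
    |P|=2: 11 collections, coeffs (), (), (), (1), (1), (1), (1), (1), (1,1), (1,1), (1,1,1)
    |P|=3: 1 collection, coeffs (1)


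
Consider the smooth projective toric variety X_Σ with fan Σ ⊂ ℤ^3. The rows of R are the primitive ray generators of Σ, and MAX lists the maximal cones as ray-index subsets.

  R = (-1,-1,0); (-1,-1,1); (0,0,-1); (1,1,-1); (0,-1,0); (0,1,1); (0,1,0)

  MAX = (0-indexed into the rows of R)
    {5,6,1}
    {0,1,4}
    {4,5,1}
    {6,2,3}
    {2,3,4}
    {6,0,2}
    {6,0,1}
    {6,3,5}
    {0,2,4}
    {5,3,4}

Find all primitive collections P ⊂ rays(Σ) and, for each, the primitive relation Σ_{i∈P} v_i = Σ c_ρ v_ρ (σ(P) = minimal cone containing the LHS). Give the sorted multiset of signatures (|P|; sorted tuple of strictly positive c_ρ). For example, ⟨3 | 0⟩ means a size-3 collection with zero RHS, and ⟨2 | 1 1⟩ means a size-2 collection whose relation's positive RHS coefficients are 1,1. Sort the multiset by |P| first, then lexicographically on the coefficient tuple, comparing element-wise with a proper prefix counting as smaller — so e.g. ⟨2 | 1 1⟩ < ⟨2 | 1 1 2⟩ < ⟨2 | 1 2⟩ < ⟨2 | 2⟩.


Primitive collections (6):

  P={1,3}:  v_{1} + v_{3} = 0  ⟹  sig = ⟨2 | 0⟩
  P={4,6}:  v_{4} + v_{6} = 0  ⟹  sig = ⟨2 | 0⟩
  P={0,3}:  v_{0} + v_{3} = v_{2}  ⟹  sig = ⟨2 | 1⟩
  P={1,2}:  v_{1} + v_{2} = v_{0}  ⟹  sig = ⟨2 | 1⟩
  P={2,5}:  v_{2} + v_{5} = v_{6}  ⟹  sig = ⟨2 | 1⟩
  P={0,5}:  v_{0} + v_{5} = v_{1} + v_{6}  ⟹  sig = ⟨2 | 1 1⟩

Sorted signature multiset PRS(X):
{ ⟨2 | 0⟩ ×2,  ⟨2 | 1⟩ ×3,  ⟨2 | 1 1⟩ }


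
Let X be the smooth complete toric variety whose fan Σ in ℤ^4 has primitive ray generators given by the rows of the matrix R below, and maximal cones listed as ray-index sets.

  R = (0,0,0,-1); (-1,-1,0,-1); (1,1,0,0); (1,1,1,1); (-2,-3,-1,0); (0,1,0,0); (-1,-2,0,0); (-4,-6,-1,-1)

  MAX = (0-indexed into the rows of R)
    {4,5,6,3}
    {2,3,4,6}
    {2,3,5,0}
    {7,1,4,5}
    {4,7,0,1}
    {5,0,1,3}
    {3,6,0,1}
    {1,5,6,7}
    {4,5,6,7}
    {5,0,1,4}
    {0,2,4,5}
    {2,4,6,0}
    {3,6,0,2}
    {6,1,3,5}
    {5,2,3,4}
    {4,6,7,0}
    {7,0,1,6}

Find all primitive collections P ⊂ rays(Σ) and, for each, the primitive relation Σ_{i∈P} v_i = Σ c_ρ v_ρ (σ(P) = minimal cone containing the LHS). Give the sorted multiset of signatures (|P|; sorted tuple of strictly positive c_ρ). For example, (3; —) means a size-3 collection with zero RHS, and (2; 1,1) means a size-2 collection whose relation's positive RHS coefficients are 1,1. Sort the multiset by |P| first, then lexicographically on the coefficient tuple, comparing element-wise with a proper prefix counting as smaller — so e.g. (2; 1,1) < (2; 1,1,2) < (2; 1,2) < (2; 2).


Σ has 9 primitive collections:

  • {1,2}:  v_{1} + v_{2} = v_{0}  ⟹  sig = (2; 1)
  • {2,7}:  v_{2} + v_{7} = v_{0} + v_{4} + v_{6}  ⟹  sig = (2; 1,1,1)
  • {3,7}:  v_{3} + v_{7} = v_{5} + 3·v_{6}  ⟹  sig = (2; 1,3)
  • {2,5,6}:  v_{2} + v_{5} + v_{6} = 0  ⟹  sig = (3; —)
  • {0,3,4}:  v_{0} + v_{3} + v_{4} = v_{6}  ⟹  sig = (3; 1)
  • {0,5,6}:  v_{0} + v_{5} + v_{6} = v_{1}  ⟹  sig = (3; 1)
  • {1,4,6}:  v_{1} + v_{4} + v_{6} = v_{7}  ⟹  sig = (3; 1)
  • {0,5,7}:  v_{0} + v_{5} + v_{7} = 2·v_{1} + v_{4}  ⟹  sig = (3; 1,2)
  • {1,3,4}:  v_{1} + v_{3} + v_{4} = v_{5} + 2·v_{6}  ⟹  sig = (3; 1,2)

so the primitive-relation signature multiset is
[(2; 1), (2; 1,1,1), (2; 1,3), (3; —), (3; 1), (3; 1), (3; 1), (3; 1,2), (3; 1,2)]


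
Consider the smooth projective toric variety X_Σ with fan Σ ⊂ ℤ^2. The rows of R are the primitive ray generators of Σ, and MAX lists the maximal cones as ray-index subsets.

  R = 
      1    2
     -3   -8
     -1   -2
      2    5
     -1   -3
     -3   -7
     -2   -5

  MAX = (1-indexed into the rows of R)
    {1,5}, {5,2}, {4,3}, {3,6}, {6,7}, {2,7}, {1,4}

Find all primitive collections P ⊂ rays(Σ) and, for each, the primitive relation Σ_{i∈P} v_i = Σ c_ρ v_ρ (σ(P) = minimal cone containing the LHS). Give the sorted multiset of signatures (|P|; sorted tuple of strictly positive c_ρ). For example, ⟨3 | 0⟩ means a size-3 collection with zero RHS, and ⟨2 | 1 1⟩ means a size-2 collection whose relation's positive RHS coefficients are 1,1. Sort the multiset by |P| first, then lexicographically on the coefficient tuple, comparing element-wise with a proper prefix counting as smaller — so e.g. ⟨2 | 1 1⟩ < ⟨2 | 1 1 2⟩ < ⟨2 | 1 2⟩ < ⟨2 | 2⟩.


14 collections generate NE(X_Σ); each relation:

  • {1,3}:  v_{1} + v_{3} = 0 ; sig = ⟨2 | 0⟩
  • {4,7}:  v_{4} + v_{7} = 0 ; sig = ⟨2 | 0⟩
  • {1,6}:  v_{1} + v_{6} = v_{7} ; sig = ⟨2 | 1⟩
  • {1,7}:  v_{1} + v_{7} = v_{5} ; sig = ⟨2 | 1⟩
  • {2,4}:  v_{2} + v_{4} = v_{5} ; sig = ⟨2 | 1⟩
  • {3,5}:  v_{3} + v_{5} = v_{7} ; sig = ⟨2 | 1⟩
  • {3,7}:  v_{3} + v_{7} = v_{6} ; sig = ⟨2 | 1⟩
  • {4,5}:  v_{4} + v_{5} = v_{1} ; sig = ⟨2 | 1⟩
  • {4,6}:  v_{4} + v_{6} = v_{3} ; sig = ⟨2 | 1⟩
  • {5,7}:  v_{5} + v_{7} = v_{2} ; sig = ⟨2 | 1⟩
  • {1,2}:  v_{1} + v_{2} = 2·v_{5} ; sig = ⟨2 | 2⟩
  • {2,3}:  v_{2} + v_{3} = 2·v_{7} ; sig = ⟨2 | 2⟩
  • {5,6}:  v_{5} + v_{6} = 2·v_{7} ; sig = ⟨2 | 2⟩
  • {2,6}:  v_{2} + v_{6} = 3·v_{7} ; sig = ⟨2 | 3⟩

Sorted signature multiset PRS(X):
{ ⟨2 | 0⟩ ×2,  ⟨2 | 1⟩ ×8,  ⟨2 | 2⟩ ×3,  ⟨2 | 3⟩ }


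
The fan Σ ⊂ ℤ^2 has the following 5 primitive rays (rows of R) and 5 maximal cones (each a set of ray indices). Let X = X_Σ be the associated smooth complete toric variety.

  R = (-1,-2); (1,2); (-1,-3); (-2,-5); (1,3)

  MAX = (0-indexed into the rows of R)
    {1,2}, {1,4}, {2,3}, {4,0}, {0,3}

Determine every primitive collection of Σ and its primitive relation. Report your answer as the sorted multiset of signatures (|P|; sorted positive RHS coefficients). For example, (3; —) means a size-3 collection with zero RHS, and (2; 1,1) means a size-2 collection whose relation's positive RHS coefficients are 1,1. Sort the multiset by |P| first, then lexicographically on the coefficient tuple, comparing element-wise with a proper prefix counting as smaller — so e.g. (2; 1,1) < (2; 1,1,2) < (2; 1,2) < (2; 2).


|primitive collections| = 5. Relations:

  {0,1}:  v_{0} + v_{1} = 0  ⟹  sig = (2; —)
  {2,4}:  v_{2} + v_{4} = 0  ⟹  sig = (2; —)
  {0,2}:  v_{0} + v_{2} = v_{3}  ⟹  sig = (2; 1)
  {1,3}:  v_{1} + v_{3} = v_{2}  ⟹  sig = (2; 1)
  {3,4}:  v_{3} + v_{4} = v_{0}  ⟹  sig = (2; 1)

Sorted signature multiset PRS(X):
    (2; —)
    (2; —)
    (2; 1)
    (2; 1)
    (2; 1)


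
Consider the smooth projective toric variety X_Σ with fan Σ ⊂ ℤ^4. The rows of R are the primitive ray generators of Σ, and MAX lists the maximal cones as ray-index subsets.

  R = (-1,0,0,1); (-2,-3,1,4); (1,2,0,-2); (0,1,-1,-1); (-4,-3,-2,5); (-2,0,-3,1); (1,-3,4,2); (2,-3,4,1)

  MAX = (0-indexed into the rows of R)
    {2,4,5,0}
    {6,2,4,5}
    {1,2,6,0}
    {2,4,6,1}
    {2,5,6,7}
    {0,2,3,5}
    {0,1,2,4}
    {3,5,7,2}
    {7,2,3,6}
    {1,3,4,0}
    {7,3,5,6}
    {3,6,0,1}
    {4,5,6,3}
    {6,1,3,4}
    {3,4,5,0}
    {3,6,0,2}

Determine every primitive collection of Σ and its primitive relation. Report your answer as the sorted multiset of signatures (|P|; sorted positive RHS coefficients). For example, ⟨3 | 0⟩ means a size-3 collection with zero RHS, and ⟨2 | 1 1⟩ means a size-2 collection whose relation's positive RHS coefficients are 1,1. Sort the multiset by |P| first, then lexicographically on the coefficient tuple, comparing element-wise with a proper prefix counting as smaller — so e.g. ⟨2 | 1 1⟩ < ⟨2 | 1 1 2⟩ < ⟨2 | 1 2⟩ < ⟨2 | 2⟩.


Minimal non-faces — 9 found among 8 rays, 16 max cones:

  {0,7}:  v_{0} + v_{7} = v_{6}  →  sig = ⟨2 | 1⟩
  {1,5}:  v_{1} + v_{5} = v_{4}  →  sig = ⟨2 | 1⟩
  {1,7}:  v_{1} + v_{7} = v_{5} + 2·v_{6}  →  sig = ⟨2 | 1 2⟩
  {4,7}:  v_{4} + v_{7} = 2·v_{5} + 2·v_{6}  →  sig = ⟨2 | 2 2⟩
  {0,5,6}:  v_{0} + v_{5} + v_{6} = v_{1}  →  sig = ⟨3 | 1⟩
  {1,2,3}:  v_{1} + v_{2} + v_{3} = v_{0}  →  sig = ⟨3 | 1⟩
  {2,3,4}:  v_{2} + v_{3} + v_{4} = v_{0} + v_{5}  →  sig = ⟨3 | 1 1⟩
  {0,4,6}:  v_{0} + v_{4} + v_{6} = 2·v_{1}  →  sig = ⟨3 | 2⟩
  {2,3,5,6}:  v_{2} + v_{3} + v_{5} + v_{6} = 0  →  sig = ⟨4 | 0⟩

Hence PRS(X_Σ) =
[⟨2 | 1⟩, ⟨2 | 1⟩, ⟨2 | 1 2⟩, ⟨2 | 2 2⟩, ⟨3 | 1⟩, ⟨3 | 1⟩, ⟨3 | 1 1⟩, ⟨3 | 2⟩, ⟨4 | 0⟩]


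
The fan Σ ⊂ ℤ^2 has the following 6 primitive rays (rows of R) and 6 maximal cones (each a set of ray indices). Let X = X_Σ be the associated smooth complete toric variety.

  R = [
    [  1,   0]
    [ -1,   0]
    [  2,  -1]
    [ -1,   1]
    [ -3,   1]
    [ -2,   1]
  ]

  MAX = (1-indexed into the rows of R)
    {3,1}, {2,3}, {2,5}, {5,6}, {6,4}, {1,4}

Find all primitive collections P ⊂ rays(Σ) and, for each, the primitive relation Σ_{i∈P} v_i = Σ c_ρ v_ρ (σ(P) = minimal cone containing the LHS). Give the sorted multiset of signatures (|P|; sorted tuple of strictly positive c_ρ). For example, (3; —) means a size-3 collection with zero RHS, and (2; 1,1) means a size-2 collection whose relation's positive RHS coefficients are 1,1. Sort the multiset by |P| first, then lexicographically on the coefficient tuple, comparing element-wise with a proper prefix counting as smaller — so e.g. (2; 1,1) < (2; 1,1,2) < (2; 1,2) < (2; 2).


The 9 primitive collections of Σ (r=6, n=2):

  P={1,2}:  v_{1} + v_{2} = 0  →  sig = (2; —)
  P={3,6}:  v_{3} + v_{6} = 0  →  sig = (2; —)
  P={1,5}:  v_{1} + v_{5} = v_{6}  →  sig = (2; 1)
  P={1,6}:  v_{1} + v_{6} = v_{4}  →  sig = (2; 1)
  P={2,4}:  v_{2} + v_{4} = v_{6}  →  sig = (2; 1)
  P={2,6}:  v_{2} + v_{6} = v_{5}  →  sig = (2; 1)
  P={3,4}:  v_{3} + v_{4} = v_{1}  →  sig = (2; 1)
  P={3,5}:  v_{3} + v_{5} = v_{2}  →  sig = (2; 1)
  P={4,5}:  v_{4} + v_{5} = 2·v_{6}  →  sig = (2; 2)

Hence PRS(X_Σ) =
{ (2; —) ×2,  (2; 1) ×6,  (2; 2) }


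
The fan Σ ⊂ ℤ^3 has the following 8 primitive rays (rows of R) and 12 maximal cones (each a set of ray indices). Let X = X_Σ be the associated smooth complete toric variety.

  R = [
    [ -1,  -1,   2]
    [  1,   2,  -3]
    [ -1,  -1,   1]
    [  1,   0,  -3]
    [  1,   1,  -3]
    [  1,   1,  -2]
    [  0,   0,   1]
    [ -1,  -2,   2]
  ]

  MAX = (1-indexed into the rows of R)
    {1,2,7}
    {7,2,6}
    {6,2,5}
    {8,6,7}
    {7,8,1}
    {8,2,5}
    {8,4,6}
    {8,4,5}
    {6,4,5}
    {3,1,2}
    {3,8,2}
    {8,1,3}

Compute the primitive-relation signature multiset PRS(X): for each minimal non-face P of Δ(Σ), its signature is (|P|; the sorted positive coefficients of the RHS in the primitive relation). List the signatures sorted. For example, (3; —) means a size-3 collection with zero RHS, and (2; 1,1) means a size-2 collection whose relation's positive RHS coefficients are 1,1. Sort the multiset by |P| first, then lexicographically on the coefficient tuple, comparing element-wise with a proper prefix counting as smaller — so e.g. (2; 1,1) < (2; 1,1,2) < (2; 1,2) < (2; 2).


Σ has 14 primitive collections:

  {1,6}:  v_{1} + v_{6} = 0 — sig = (2; —)
  {3,7}:  v_{3} + v_{7} = v_{1} — sig = (2; 1)
  {5,7}:  v_{5} + v_{7} = v_{6} — sig = (2; 1)
  {1,4}:  v_{1} + v_{4} = v_{5} + v_{8} — sig = (2; 1,1)
  {1,5}:  v_{1} + v_{5} = v_{2} + v_{8} — sig = (2; 1,1)
  {3,6}:  v_{3} + v_{6} = v_{2} + v_{8} — sig = (2; 1,1)
  {3,4}:  v_{3} + v_{4} = v_{2} + v_{5} + 2·v_{8} — sig = (2; 1,1,2)
  {4,7}:  v_{4} + v_{7} = 2·v_{6} + v_{8} — sig = (2; 1,2)
  {2,4}:  v_{2} + v_{4} = 2·v_{5} — sig = (2; 2)
  {3,5}:  v_{3} + v_{5} = 2·v_{2} + 2·v_{8} — sig = (2; 2,2)
  {2,7,8}:  v_{2} + v_{7} + v_{8} = 0 — sig = (3; —)
  {1,2,8}:  v_{1} + v_{2} + v_{8} = v_{3} — sig = (3; 1)
  {2,6,8}:  v_{2} + v_{6} + v_{8} = v_{5} — sig = (3; 1)
  {5,6,8}:  v_{5} + v_{6} + v_{8} = v_{4} — sig = (3; 1)

Sorted signature multiset PRS(X):
    |P|=2: 10 collections, coeffs (), (1), (1), (1,1), (1,1), (1,1), (1,1,2), (1,2), (2), (2,2)
    |P|=3: 4 collections, coeffs (), (1), (1), (1)
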